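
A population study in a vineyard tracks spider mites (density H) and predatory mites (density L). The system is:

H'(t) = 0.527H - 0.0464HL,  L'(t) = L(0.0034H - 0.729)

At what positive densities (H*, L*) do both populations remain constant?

H* ≈ 214, L* ≈ 11.4

Set dL/dt = 0 with L > 0: 0.0034H - 0.729 = 0, so H* = 0.729/0.0034 = 214.
Set dH/dt = 0 with H > 0: 0.527 - 0.0464L = 0, so L* = 0.527/0.0464 = 11.4.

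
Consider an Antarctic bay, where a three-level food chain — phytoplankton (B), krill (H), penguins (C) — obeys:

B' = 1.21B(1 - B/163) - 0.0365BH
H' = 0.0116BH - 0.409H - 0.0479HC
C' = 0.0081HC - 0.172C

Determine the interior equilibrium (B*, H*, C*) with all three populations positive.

From dC/dt = 0: 0.0081H* = 0.172, so H* = 21.2.
From dB/dt = 0: 1.21(1 - B*/163) = 0.0365·21.2, giving B* = 163·(1 - 0.641) = 58.6.
From dH/dt = 0: 0.0116·58.6 - 0.409 = 0.0479C*, so C* = 0.271/0.0479 = 5.65.

B* ≈ 58.6, H* ≈ 21.2, C* ≈ 5.65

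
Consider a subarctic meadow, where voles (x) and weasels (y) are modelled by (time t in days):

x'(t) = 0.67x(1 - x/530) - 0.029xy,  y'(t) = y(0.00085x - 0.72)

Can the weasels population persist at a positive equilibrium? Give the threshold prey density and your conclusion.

The predator equation gives dy/dt > 0 only when x > 0.72/0.00085 = 847.
Without the predator, x → K = 530. Since 530 < 847, the predator cannot invade.

Threshold x = 847; K < 847, so no, the predator goes extinct.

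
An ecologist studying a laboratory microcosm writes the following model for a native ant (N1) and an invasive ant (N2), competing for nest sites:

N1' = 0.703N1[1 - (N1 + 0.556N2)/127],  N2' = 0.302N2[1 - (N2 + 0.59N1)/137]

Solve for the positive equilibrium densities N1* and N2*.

Setting both brackets to zero gives the nullclines N1 + 0.556N2 = 127 and 0.59N1 + N2 = 137.
Substituting N2 = 137 - 0.59N1 into the first: N1(1 - 0.556·0.59) = 127 - 0.556·137.
So N1* = 50.8/0.672 = 75.6, and then N2* = 137 - 0.59·75.6 = 92.4.

N1* ≈ 75.6, N2* ≈ 92.4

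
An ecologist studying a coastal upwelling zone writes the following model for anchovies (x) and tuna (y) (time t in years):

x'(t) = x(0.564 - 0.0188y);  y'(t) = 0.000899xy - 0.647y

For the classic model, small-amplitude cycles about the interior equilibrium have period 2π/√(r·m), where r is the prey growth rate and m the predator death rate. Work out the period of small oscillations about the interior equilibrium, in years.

Here r = 0.564 and m = 0.647, so r·m = 0.365.
ω = √0.365 = 0.604 per year, hence T = 2π/ω ≈ 10.4 years.

T ≈ 10.4 years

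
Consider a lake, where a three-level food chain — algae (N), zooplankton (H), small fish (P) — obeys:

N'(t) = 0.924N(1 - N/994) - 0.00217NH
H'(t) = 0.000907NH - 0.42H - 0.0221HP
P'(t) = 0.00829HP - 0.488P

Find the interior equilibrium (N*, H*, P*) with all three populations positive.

From dP/dt = 0: 0.00829H* = 0.488, so H* = 58.9.
From dN/dt = 0: 0.924(1 - N*/994) = 0.00217·58.9, giving N* = 994·(1 - 0.138) = 857.
From dH/dt = 0: 0.000907·857 - 0.42 = 0.0221P*, so P* = 0.357/0.0221 = 16.2.

N* ≈ 857, H* ≈ 58.9, P* ≈ 16.2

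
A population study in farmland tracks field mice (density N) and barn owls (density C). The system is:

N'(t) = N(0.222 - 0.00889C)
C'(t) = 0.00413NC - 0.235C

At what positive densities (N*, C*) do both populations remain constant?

N* ≈ 56.9, C* ≈ 25

Set dC/dt = 0 with C > 0: 0.00413N - 0.235 = 0, so N* = 0.235/0.00413 = 56.9.
Set dN/dt = 0 with N > 0: 0.222 - 0.00889C = 0, so C* = 0.222/0.00889 = 25.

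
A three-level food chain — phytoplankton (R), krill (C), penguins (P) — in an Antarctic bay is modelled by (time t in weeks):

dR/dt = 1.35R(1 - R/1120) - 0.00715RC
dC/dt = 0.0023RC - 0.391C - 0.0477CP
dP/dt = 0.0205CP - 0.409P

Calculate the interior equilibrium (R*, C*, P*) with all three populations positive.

From dP/dt = 0: 0.0205C* = 0.409, so C* = 20.
From dR/dt = 0: 1.35(1 - R*/1120) = 0.00715·20, giving R* = 1120·(1 - 0.106) = 1000.
From dC/dt = 0: 0.0023·1000 - 0.391 = 0.0477P*, so P* = 1.91/0.0477 = 40.1.

R* ≈ 1000, C* ≈ 20, P* ≈ 40.1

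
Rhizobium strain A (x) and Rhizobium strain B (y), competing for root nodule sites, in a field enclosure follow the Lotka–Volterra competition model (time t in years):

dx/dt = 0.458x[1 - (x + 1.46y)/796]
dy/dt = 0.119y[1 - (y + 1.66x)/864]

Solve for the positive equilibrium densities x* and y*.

Setting both brackets to zero gives the nullclines x + 1.46y = 796 and 1.66x + y = 864.
Substituting y = 864 - 1.66x into the first: x(1 - 1.46·1.66) = 796 - 1.46·864.
So x* = -465/-1.42 = 327, and then y* = 864 - 1.66·327 = 321.

x* ≈ 327, y* ≈ 321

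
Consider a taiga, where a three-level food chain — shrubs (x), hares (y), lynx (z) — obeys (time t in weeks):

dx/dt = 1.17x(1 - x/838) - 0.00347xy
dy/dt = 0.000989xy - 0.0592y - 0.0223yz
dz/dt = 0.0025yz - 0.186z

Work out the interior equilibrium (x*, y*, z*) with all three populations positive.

x* ≈ 653, y* ≈ 74.4, z* ≈ 26.3

From dz/dt = 0: 0.0025y* = 0.186, so y* = 74.4.
From dx/dt = 0: 1.17(1 - x*/838) = 0.00347·74.4, giving x* = 838·(1 - 0.221) = 653.
From dy/dt = 0: 0.000989·653 - 0.0592 = 0.0223z*, so z* = 0.587/0.0223 = 26.3.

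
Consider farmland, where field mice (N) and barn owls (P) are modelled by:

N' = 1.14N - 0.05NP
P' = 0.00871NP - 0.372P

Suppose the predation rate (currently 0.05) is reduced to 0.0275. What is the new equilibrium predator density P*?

At the interior fixed point, setting dN/dt = 0 with N > 0 fixes P* = (prey growth rate)/(NP coefficient) — independent of the other coefficients.
With the change, P* = 1.14/0.0275 = 41.5; it rises from 22.8.

P* ≈ 41.5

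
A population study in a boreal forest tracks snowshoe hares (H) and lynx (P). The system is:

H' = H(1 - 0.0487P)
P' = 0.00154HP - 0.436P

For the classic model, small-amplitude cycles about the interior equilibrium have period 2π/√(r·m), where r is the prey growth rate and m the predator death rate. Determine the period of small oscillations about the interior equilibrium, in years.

T ≈ 9.52 years

Here r = 1 and m = 0.436, so r·m = 0.436.
ω = √0.436 = 0.66 per year, hence T = 2π/ω ≈ 9.52 years.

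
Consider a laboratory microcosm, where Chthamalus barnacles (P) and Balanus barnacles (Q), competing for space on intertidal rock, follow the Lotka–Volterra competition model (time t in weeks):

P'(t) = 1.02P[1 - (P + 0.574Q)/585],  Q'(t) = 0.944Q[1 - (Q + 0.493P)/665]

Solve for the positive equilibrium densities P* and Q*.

Setting both brackets to zero gives the nullclines P + 0.574Q = 585 and 0.493P + Q = 665.
Substituting Q = 665 - 0.493P into the first: P(1 - 0.574·0.493) = 585 - 0.574·665.
So P* = 203/0.717 = 284, and then Q* = 665 - 0.493·284 = 525.

P* ≈ 284, Q* ≈ 525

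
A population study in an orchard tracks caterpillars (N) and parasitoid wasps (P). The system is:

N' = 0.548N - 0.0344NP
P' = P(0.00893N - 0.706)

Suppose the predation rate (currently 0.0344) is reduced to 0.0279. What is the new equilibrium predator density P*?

P* ≈ 19.6

At the interior fixed point, setting dN/dt = 0 with N > 0 fixes P* = (prey growth rate)/(NP coefficient) — independent of the other coefficients.
With the change, P* = 0.548/0.0279 = 19.6; it rises from 15.9.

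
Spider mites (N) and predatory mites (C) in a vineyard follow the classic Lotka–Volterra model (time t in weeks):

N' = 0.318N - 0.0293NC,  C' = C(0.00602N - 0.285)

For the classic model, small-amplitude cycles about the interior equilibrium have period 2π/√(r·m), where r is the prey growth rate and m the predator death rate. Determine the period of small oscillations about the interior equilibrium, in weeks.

T ≈ 20.9 weeks

Here r = 0.318 and m = 0.285, so r·m = 0.0906.
ω = √0.0906 = 0.301 per week, hence T = 2π/ω ≈ 20.9 weeks.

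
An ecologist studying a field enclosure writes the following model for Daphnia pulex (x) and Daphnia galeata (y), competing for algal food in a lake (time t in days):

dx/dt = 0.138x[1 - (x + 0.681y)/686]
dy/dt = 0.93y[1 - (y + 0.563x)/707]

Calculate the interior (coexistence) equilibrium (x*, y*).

Setting both brackets to zero gives the nullclines x + 0.681y = 686 and 0.563x + y = 707.
Substituting y = 707 - 0.563x into the first: x(1 - 0.681·0.563) = 686 - 0.681·707.
So x* = 205/0.617 = 332, and then y* = 707 - 0.563·332 = 520.

x* ≈ 332, y* ≈ 520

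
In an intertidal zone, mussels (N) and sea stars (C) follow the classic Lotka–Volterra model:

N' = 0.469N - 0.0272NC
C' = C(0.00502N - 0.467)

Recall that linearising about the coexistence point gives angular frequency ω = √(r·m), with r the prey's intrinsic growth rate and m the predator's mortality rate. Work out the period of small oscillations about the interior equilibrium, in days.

T ≈ 13.4 days

Here r = 0.469 and m = 0.467, so r·m = 0.219.
ω = √0.219 = 0.468 per day, hence T = 2π/ω ≈ 13.4 days.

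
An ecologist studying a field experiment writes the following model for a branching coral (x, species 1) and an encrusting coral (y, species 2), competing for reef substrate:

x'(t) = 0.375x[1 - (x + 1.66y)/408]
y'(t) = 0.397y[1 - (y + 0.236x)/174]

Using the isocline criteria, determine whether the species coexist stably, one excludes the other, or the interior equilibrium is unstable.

stable coexistence

Compare the nullcline intercepts: K1/α12 = 408/1.66 = 246 > K2 = 174; K2/α21 = 174/0.236 = 737 > K1 = 408.
Since both inequalities hold, each species can invade when rare, so the interior equilibrium is stable.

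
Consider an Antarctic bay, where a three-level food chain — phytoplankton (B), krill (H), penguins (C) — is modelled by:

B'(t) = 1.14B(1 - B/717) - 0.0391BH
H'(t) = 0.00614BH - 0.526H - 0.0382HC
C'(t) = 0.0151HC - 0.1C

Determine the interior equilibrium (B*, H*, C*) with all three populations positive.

B* ≈ 554, H* ≈ 6.62, C* ≈ 75.3

From dC/dt = 0: 0.0151H* = 0.1, so H* = 6.62.
From dB/dt = 0: 1.14(1 - B*/717) = 0.0391·6.62, giving B* = 717·(1 - 0.227) = 554.
From dH/dt = 0: 0.00614·554 - 0.526 = 0.0382C*, so C* = 2.88/0.0382 = 75.3.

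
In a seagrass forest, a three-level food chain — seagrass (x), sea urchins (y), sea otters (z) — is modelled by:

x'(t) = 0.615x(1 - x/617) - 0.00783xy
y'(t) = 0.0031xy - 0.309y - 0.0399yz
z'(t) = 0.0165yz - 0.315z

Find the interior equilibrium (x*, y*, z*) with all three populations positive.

x* ≈ 467, y* ≈ 19.1, z* ≈ 28.5

From dz/dt = 0: 0.0165y* = 0.315, so y* = 19.1.
From dx/dt = 0: 0.615(1 - x*/617) = 0.00783·19.1, giving x* = 617·(1 - 0.243) = 467.
From dy/dt = 0: 0.0031·467 - 0.309 = 0.0399z*, so z* = 1.14/0.0399 = 28.5.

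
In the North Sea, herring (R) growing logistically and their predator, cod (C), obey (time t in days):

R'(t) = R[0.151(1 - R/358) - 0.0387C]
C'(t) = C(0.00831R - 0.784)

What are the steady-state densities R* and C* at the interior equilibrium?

From dC/dt = 0 with C > 0: 0.00831R* = 0.784, so R* = 94.3.
Substitute into dR/dt = 0: 0.151(1 - 94.3/358) = 0.0387C*.
The bracket is 0.736, giving C* = 0.111/0.0387 = 2.87.

R* ≈ 94.3, C* ≈ 2.87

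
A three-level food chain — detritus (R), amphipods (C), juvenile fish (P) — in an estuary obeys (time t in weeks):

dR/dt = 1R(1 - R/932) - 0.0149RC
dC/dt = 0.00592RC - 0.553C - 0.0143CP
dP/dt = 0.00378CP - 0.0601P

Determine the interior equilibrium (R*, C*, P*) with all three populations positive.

R* ≈ 711, C* ≈ 15.9, P* ≈ 256

From dP/dt = 0: 0.00378C* = 0.0601, so C* = 15.9.
From dR/dt = 0: 1(1 - R*/932) = 0.0149·15.9, giving R* = 932·(1 - 0.237) = 711.
From dC/dt = 0: 0.00592·711 - 0.553 = 0.0143P*, so P* = 3.66/0.0143 = 256.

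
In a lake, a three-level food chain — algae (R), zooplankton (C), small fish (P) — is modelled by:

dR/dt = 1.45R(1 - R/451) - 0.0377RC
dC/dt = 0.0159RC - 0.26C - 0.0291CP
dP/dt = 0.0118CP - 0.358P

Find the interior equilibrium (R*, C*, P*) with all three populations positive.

R* ≈ 95.2, C* ≈ 30.3, P* ≈ 43.1

From dP/dt = 0: 0.0118C* = 0.358, so C* = 30.3.
From dR/dt = 0: 1.45(1 - R*/451) = 0.0377·30.3, giving R* = 451·(1 - 0.789) = 95.2.
From dC/dt = 0: 0.0159·95.2 - 0.26 = 0.0291P*, so P* = 1.25/0.0291 = 43.1.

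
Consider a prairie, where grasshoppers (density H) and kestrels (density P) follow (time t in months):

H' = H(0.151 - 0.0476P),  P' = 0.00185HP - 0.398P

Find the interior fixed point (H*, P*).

Set dP/dt = 0 with P > 0: 0.00185H - 0.398 = 0, so H* = 0.398/0.00185 = 215.
Set dH/dt = 0 with H > 0: 0.151 - 0.0476P = 0, so P* = 0.151/0.0476 = 3.17.

H* ≈ 215, P* ≈ 3.17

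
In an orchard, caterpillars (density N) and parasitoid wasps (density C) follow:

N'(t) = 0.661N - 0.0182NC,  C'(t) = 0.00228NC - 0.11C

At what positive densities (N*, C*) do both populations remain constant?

Set dC/dt = 0 with C > 0: 0.00228N - 0.11 = 0, so N* = 0.11/0.00228 = 48.2.
Set dN/dt = 0 with N > 0: 0.661 - 0.0182C = 0, so C* = 0.661/0.0182 = 36.3.

N* ≈ 48.2, C* ≈ 36.3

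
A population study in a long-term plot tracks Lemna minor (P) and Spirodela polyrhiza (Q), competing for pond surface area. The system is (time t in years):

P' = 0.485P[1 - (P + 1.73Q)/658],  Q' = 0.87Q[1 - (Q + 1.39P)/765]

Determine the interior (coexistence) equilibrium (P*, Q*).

Setting both brackets to zero gives the nullclines P + 1.73Q = 658 and 1.39P + Q = 765.
Substituting Q = 765 - 1.39P into the first: P(1 - 1.73·1.39) = 658 - 1.73·765.
So P* = -665/-1.4 = 474, and then Q* = 765 - 1.39·474 = 107.

P* ≈ 474, Q* ≈ 107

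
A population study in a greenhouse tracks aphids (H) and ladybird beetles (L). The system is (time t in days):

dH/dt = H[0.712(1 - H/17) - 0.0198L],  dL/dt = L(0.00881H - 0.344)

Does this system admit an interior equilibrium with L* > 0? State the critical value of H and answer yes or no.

The predator equation gives dL/dt > 0 only when H > 0.344/0.00881 = 39.
Without the predator, H → K = 17. Since 17 < 39, the predator cannot invade.

Threshold H = 39; K < 39, so no, the predator goes extinct.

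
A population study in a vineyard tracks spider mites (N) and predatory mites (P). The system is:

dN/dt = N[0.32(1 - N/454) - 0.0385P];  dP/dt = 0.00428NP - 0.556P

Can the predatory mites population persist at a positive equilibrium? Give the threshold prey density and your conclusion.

The predator equation gives dP/dt > 0 only when N > 0.556/0.00428 = 130.
Without the predator, N → K = 454. Since 454 > 130, the predator can invade and persist.

Threshold N = 130; K > 130, so yes, the predator persists.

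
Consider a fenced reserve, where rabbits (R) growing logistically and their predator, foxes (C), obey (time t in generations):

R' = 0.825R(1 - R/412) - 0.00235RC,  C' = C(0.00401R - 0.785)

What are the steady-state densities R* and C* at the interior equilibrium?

From dC/dt = 0 with C > 0: 0.00401R* = 0.785, so R* = 196.
Substitute into dR/dt = 0: 0.825(1 - 196/412) = 0.00235C*.
The bracket is 0.525, giving C* = 0.433/0.00235 = 184.

R* ≈ 196, C* ≈ 184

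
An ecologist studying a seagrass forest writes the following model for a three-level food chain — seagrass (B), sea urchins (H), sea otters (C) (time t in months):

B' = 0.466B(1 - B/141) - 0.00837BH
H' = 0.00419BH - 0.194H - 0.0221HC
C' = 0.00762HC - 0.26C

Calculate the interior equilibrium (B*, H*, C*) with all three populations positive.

From dC/dt = 0: 0.00762H* = 0.26, so H* = 34.1.
From dB/dt = 0: 0.466(1 - B*/141) = 0.00837·34.1, giving B* = 141·(1 - 0.613) = 54.6.
From dH/dt = 0: 0.00419·54.6 - 0.194 = 0.0221C*, so C* = 0.0347/0.0221 = 1.57.

B* ≈ 54.6, H* ≈ 34.1, C* ≈ 1.57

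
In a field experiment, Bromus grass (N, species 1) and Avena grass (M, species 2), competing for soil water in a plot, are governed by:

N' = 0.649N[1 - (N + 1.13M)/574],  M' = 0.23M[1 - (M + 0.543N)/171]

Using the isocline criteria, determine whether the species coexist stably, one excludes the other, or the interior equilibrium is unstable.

Compare the nullcline intercepts: K1/α12 = 574/1.13 = 508 > K2 = 171; K2/α21 = 171/0.543 = 315 < K1 = 574.
Since the inequalities point opposite ways, species 1 can invade but species 2 cannot.

species 1 excludes species 2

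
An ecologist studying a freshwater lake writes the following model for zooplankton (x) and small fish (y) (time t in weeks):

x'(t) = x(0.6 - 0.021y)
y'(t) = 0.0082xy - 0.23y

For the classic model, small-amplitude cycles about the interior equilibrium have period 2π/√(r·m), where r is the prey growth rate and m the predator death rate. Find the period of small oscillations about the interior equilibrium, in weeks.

Here r = 0.6 and m = 0.23, so r·m = 0.138.
ω = √0.138 = 0.371 per week, hence T = 2π/ω ≈ 16.9 weeks.

T ≈ 16.9 weeks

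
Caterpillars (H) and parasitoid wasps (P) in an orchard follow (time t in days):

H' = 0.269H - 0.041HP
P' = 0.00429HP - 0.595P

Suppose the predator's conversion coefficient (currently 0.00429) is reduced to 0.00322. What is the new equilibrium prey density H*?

At the interior fixed point, setting dP/dt = 0 with P > 0 fixes H* = (predator death rate)/(HP coefficient) — independent of the other coefficients.
With the change, H* = 0.595/0.00322 = 185; it rises from 139.

H* ≈ 185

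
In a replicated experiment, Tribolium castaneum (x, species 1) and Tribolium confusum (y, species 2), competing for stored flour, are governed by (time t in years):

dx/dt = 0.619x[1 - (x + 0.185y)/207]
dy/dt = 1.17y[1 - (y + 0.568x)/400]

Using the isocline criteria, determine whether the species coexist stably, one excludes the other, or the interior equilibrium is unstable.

Compare the nullcline intercepts: K1/α12 = 207/0.185 = 1120 > K2 = 400; K2/α21 = 400/0.568 = 704 > K1 = 207.
Since both inequalities hold, each species can invade when rare, so the interior equilibrium is stable.

stable coexistence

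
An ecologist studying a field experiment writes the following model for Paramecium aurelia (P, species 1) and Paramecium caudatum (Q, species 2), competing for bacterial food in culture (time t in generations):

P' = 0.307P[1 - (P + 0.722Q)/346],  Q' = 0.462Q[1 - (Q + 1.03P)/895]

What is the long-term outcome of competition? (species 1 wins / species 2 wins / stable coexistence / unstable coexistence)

Compare the nullcline intercepts: K1/α12 = 346/0.722 = 479 < K2 = 895; K2/α21 = 895/1.03 = 869 > K1 = 346.
Since the inequalities point opposite ways, species 2 can invade but species 1 cannot.

species 2 excludes species 1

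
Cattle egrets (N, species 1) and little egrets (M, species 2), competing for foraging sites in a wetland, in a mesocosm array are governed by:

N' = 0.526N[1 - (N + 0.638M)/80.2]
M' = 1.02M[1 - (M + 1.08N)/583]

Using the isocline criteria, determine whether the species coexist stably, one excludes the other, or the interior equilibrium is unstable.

species 2 excludes species 1

Compare the nullcline intercepts: K1/α12 = 80.2/0.638 = 126 < K2 = 583; K2/α21 = 583/1.08 = 540 > K1 = 80.2.
Since the inequalities point opposite ways, species 2 can invade but species 1 cannot.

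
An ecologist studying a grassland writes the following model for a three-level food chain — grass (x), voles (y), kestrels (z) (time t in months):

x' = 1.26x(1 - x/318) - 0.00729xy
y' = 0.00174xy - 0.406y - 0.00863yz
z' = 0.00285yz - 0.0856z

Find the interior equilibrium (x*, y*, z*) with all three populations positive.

From dz/dt = 0: 0.00285y* = 0.0856, so y* = 30.
From dx/dt = 0: 1.26(1 - x*/318) = 0.00729·30, giving x* = 318·(1 - 0.174) = 263.
From dy/dt = 0: 0.00174·263 - 0.406 = 0.00863z*, so z* = 0.0512/0.00863 = 5.93.

x* ≈ 263, y* ≈ 30, z* ≈ 5.93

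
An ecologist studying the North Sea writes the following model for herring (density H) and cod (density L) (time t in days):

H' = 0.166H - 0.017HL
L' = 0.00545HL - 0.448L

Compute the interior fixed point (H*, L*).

H* ≈ 82.2, L* ≈ 9.76

Set dL/dt = 0 with L > 0: 0.00545H - 0.448 = 0, so H* = 0.448/0.00545 = 82.2.
Set dH/dt = 0 with H > 0: 0.166 - 0.017L = 0, so L* = 0.166/0.017 = 9.76.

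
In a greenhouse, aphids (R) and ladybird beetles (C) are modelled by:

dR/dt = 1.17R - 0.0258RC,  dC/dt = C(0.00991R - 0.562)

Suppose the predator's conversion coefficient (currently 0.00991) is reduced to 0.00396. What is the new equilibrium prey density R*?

At the interior fixed point, setting dC/dt = 0 with C > 0 fixes R* = (predator death rate)/(RC coefficient) — independent of the other coefficients.
With the change, R* = 0.562/0.00396 = 142; it rises from 56.7.

R* ≈ 142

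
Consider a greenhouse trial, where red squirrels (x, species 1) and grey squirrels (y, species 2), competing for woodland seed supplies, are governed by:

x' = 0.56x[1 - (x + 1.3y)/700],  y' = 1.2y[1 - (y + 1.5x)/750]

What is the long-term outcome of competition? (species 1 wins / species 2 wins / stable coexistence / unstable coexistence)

Compare the nullcline intercepts: K1/α12 = 700/1.3 = 538 < K2 = 750; K2/α21 = 750/1.5 = 500 < K1 = 700.
Since both are reversed, neither can invade when rare; the interior point is a saddle.

unstable coexistence (outcome depends on initial conditions)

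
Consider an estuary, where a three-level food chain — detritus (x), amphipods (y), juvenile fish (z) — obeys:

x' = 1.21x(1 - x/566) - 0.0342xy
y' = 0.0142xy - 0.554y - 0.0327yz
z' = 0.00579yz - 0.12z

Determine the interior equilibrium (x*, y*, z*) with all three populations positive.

From dz/dt = 0: 0.00579y* = 0.12, so y* = 20.7.
From dx/dt = 0: 1.21(1 - x*/566) = 0.0342·20.7, giving x* = 566·(1 - 0.586) = 234.
From dy/dt = 0: 0.0142·234 - 0.554 = 0.0327z*, so z* = 2.78/0.0327 = 84.9.

x* ≈ 234, y* ≈ 20.7, z* ≈ 84.9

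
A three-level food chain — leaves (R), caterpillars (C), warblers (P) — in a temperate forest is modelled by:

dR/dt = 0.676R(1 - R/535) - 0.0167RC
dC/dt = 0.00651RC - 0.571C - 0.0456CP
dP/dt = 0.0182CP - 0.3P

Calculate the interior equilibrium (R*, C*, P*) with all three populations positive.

From dP/dt = 0: 0.0182C* = 0.3, so C* = 16.5.
From dR/dt = 0: 0.676(1 - R*/535) = 0.0167·16.5, giving R* = 535·(1 - 0.407) = 317.
From dC/dt = 0: 0.00651·317 - 0.571 = 0.0456P*, so P* = 1.49/0.0456 = 32.8.

R* ≈ 317, C* ≈ 16.5, P* ≈ 32.8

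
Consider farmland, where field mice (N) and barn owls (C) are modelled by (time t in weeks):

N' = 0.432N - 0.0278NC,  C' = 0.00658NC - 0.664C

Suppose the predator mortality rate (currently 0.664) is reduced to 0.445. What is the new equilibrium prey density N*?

N* ≈ 67.6

At the interior fixed point, setting dC/dt = 0 with C > 0 fixes N* = (predator death rate)/(NC coefficient) — independent of the other coefficients.
With the change, N* = 0.445/0.00658 = 67.6; it falls from 101.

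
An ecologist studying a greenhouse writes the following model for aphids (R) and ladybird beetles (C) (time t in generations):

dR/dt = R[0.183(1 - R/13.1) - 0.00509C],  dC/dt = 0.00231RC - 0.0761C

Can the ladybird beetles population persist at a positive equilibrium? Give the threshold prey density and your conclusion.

Threshold R = 32.9; K < 32.9, so no, the predator goes extinct.

The predator equation gives dC/dt > 0 only when R > 0.0761/0.00231 = 32.9.
Without the predator, R → K = 13.1. Since 13.1 < 32.9, the predator cannot invade.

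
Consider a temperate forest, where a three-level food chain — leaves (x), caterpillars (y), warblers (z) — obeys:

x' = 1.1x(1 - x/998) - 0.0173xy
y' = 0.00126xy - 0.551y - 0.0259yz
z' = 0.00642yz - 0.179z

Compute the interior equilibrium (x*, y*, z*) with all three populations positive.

From dz/dt = 0: 0.00642y* = 0.179, so y* = 27.9.
From dx/dt = 0: 1.1(1 - x*/998) = 0.0173·27.9, giving x* = 998·(1 - 0.439) = 560.
From dy/dt = 0: 0.00126·560 - 0.551 = 0.0259z*, so z* = 0.155/0.0259 = 5.99.

x* ≈ 560, y* ≈ 27.9, z* ≈ 5.99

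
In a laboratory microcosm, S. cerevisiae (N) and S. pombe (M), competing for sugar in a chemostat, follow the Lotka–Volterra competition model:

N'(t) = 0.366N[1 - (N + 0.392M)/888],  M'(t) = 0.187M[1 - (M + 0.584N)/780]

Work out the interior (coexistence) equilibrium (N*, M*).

Setting both brackets to zero gives the nullclines N + 0.392M = 888 and 0.584N + M = 780.
Substituting M = 780 - 0.584N into the first: N(1 - 0.392·0.584) = 888 - 0.392·780.
So N* = 582/0.771 = 755, and then M* = 780 - 0.584·755 = 339.

N* ≈ 755, M* ≈ 339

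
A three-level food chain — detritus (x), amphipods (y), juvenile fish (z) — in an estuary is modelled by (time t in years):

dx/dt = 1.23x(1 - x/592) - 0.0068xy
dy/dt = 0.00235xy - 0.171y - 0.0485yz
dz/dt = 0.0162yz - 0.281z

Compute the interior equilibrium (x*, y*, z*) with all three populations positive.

x* ≈ 535, y* ≈ 17.3, z* ≈ 22.4

From dz/dt = 0: 0.0162y* = 0.281, so y* = 17.3.
From dx/dt = 0: 1.23(1 - x*/592) = 0.0068·17.3, giving x* = 592·(1 - 0.0959) = 535.
From dy/dt = 0: 0.00235·535 - 0.171 = 0.0485z*, so z* = 1.09/0.0485 = 22.4.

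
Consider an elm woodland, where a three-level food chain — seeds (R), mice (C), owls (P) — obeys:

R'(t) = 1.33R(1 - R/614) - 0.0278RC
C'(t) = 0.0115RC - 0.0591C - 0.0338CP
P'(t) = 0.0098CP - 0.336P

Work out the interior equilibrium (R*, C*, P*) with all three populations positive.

R* ≈ 174, C* ≈ 34.3, P* ≈ 57.4

From dP/dt = 0: 0.0098C* = 0.336, so C* = 34.3.
From dR/dt = 0: 1.33(1 - R*/614) = 0.0278·34.3, giving R* = 614·(1 - 0.717) = 174.
From dC/dt = 0: 0.0115·174 - 0.0591 = 0.0338P*, so P* = 1.94/0.0338 = 57.4.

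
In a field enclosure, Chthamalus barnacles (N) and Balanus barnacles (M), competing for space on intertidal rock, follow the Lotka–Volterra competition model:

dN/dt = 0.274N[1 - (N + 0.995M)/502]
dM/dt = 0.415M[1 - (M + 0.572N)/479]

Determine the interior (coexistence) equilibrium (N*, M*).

N* ≈ 58.9, M* ≈ 445

Setting both brackets to zero gives the nullclines N + 0.995M = 502 and 0.572N + M = 479.
Substituting M = 479 - 0.572N into the first: N(1 - 0.995·0.572) = 502 - 0.995·479.
So N* = 25.4/0.431 = 58.9, and then M* = 479 - 0.572·58.9 = 445.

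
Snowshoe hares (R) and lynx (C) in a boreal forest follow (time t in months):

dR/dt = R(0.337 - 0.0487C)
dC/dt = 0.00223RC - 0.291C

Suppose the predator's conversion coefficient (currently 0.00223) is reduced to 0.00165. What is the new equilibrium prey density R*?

At the interior fixed point, setting dC/dt = 0 with C > 0 fixes R* = (predator death rate)/(RC coefficient) — independent of the other coefficients.
With the change, R* = 0.291/0.00165 = 176; it rises from 130.

R* ≈ 176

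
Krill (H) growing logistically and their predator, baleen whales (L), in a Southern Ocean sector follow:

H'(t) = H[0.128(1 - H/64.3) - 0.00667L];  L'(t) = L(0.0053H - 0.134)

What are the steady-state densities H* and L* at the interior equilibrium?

From dL/dt = 0 with L > 0: 0.0053H* = 0.134, so H* = 25.3.
Substitute into dH/dt = 0: 0.128(1 - 25.3/64.3) = 0.00667L*.
The bracket is 0.607, giving L* = 0.0777/0.00667 = 11.6.

H* ≈ 25.3, L* ≈ 11.6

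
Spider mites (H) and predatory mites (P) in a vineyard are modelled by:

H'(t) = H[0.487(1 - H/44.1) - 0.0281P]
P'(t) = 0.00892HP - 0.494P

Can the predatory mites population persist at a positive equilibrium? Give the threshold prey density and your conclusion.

Threshold H = 55.4; K < 55.4, so no, the predator goes extinct.

The predator equation gives dP/dt > 0 only when H > 0.494/0.00892 = 55.4.
Without the predator, H → K = 44.1. Since 44.1 < 55.4, the predator cannot invade.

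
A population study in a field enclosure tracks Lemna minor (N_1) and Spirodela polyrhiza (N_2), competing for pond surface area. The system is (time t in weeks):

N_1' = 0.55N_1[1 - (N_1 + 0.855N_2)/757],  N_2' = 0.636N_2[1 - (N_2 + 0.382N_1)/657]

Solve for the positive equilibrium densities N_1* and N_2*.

N_1* ≈ 290, N_2* ≈ 546

Setting both brackets to zero gives the nullclines N_1 + 0.855N_2 = 757 and 0.382N_1 + N_2 = 657.
Substituting N_2 = 657 - 0.382N_1 into the first: N_1(1 - 0.855·0.382) = 757 - 0.855·657.
So N_1* = 195/0.673 = 290, and then N_2* = 657 - 0.382·290 = 546.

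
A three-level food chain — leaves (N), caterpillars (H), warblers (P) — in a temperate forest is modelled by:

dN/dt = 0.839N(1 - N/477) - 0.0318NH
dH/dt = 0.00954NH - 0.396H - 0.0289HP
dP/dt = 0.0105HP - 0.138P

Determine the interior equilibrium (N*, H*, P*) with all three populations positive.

N* ≈ 239, H* ≈ 13.1, P* ≈ 65.3

From dP/dt = 0: 0.0105H* = 0.138, so H* = 13.1.
From dN/dt = 0: 0.839(1 - N*/477) = 0.0318·13.1, giving N* = 477·(1 - 0.498) = 239.
From dH/dt = 0: 0.00954·239 - 0.396 = 0.0289P*, so P* = 1.89/0.0289 = 65.3.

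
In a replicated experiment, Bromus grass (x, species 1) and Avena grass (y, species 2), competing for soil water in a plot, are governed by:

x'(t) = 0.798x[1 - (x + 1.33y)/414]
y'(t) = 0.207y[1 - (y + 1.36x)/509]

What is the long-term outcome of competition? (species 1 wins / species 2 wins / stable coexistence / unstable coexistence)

unstable coexistence (outcome depends on initial conditions)

Compare the nullcline intercepts: K1/α12 = 414/1.33 = 311 < K2 = 509; K2/α21 = 509/1.36 = 374 < K1 = 414.
Since both are reversed, neither can invade when rare; the interior point is a saddle.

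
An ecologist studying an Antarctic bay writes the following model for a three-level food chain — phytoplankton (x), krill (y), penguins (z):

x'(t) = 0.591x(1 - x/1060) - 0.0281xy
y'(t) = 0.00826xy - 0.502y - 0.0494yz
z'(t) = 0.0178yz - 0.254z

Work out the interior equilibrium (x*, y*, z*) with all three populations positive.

From dz/dt = 0: 0.0178y* = 0.254, so y* = 14.3.
From dx/dt = 0: 0.591(1 - x*/1060) = 0.0281·14.3, giving x* = 1060·(1 - 0.678) = 341.
From dy/dt = 0: 0.00826·341 - 0.502 = 0.0494z*, so z* = 2.31/0.0494 = 46.8.

x* ≈ 341, y* ≈ 14.3, z* ≈ 46.8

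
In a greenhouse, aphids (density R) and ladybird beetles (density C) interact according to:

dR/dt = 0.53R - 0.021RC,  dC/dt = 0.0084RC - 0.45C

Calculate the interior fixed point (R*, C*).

Set dC/dt = 0 with C > 0: 0.0084R - 0.45 = 0, so R* = 0.45/0.0084 = 53.6.
Set dR/dt = 0 with R > 0: 0.53 - 0.021C = 0, so C* = 0.53/0.021 = 25.2.

R* ≈ 53.6, C* ≈ 25.2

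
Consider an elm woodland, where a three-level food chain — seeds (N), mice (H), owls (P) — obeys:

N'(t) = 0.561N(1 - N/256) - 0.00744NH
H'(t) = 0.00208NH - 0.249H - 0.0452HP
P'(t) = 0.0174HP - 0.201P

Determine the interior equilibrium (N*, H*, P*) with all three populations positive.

From dP/dt = 0: 0.0174H* = 0.201, so H* = 11.6.
From dN/dt = 0: 0.561(1 - N*/256) = 0.00744·11.6, giving N* = 256·(1 - 0.153) = 217.
From dH/dt = 0: 0.00208·217 - 0.249 = 0.0452P*, so P* = 0.202/0.0452 = 4.47.

N* ≈ 217, H* ≈ 11.6, P* ≈ 4.47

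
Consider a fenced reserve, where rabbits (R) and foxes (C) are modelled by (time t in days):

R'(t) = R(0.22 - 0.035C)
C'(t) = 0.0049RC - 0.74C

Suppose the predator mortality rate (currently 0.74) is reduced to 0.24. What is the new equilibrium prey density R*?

At the interior fixed point, setting dC/dt = 0 with C > 0 fixes R* = (predator death rate)/(RC coefficient) — independent of the other coefficients.
With the change, R* = 0.24/0.0049 = 49; it falls from 151.

R* ≈ 49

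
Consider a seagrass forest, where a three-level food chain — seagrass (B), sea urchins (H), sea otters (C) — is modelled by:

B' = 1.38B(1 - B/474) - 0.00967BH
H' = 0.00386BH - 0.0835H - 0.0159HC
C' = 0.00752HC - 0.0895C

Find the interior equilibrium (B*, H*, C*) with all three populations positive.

From dC/dt = 0: 0.00752H* = 0.0895, so H* = 11.9.
From dB/dt = 0: 1.38(1 - B*/474) = 0.00967·11.9, giving B* = 474·(1 - 0.0834) = 434.
From dH/dt = 0: 0.00386·434 - 0.0835 = 0.0159C*, so C* = 1.59/0.0159 = 100.

B* ≈ 434, H* ≈ 11.9, C* ≈ 100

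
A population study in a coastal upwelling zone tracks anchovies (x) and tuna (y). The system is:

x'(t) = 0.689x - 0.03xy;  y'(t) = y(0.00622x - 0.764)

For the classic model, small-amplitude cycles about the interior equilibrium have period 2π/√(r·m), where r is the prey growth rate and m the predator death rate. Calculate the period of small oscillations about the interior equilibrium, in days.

Here r = 0.689 and m = 0.764, so r·m = 0.526.
ω = √0.526 = 0.726 per day, hence T = 2π/ω ≈ 8.66 days.

T ≈ 8.66 days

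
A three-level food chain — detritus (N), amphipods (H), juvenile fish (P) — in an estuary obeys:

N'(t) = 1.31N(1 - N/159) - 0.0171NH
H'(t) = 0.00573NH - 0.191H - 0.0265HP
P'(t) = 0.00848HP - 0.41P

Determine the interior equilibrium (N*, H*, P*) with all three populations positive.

From dP/dt = 0: 0.00848H* = 0.41, so H* = 48.3.
From dN/dt = 0: 1.31(1 - N*/159) = 0.0171·48.3, giving N* = 159·(1 - 0.631) = 58.7.
From dH/dt = 0: 0.00573·58.7 - 0.191 = 0.0265P*, so P* = 0.145/0.0265 = 5.47.

N* ≈ 58.7, H* ≈ 48.3, P* ≈ 5.47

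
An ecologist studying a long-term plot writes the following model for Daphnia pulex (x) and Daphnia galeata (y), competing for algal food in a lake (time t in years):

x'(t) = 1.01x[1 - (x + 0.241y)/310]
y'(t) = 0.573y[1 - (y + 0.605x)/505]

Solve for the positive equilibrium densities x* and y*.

Setting both brackets to zero gives the nullclines x + 0.241y = 310 and 0.605x + y = 505.
Substituting y = 505 - 0.605x into the first: x(1 - 0.241·0.605) = 310 - 0.241·505.
So x* = 188/0.854 = 220, and then y* = 505 - 0.605·220 = 372.

x* ≈ 220, y* ≈ 372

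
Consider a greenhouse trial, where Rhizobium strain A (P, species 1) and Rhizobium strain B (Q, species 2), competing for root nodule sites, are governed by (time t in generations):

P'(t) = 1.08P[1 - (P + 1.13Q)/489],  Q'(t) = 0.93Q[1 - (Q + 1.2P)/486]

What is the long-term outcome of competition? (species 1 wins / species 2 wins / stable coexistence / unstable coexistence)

unstable coexistence (outcome depends on initial conditions)

Compare the nullcline intercepts: K1/α12 = 489/1.13 = 433 < K2 = 486; K2/α21 = 486/1.2 = 405 < K1 = 489.
Since both are reversed, neither can invade when rare; the interior point is a saddle.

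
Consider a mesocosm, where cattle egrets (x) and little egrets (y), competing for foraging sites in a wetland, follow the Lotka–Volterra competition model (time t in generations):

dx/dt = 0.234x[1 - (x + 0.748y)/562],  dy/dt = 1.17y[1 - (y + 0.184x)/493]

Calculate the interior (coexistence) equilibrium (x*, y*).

x* ≈ 224, y* ≈ 452

Setting both brackets to zero gives the nullclines x + 0.748y = 562 and 0.184x + y = 493.
Substituting y = 493 - 0.184x into the first: x(1 - 0.748·0.184) = 562 - 0.748·493.
So x* = 193/0.862 = 224, and then y* = 493 - 0.184·224 = 452.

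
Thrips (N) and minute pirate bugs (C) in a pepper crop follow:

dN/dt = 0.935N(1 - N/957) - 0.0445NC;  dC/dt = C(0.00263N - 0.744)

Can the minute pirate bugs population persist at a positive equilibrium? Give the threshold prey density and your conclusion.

The predator equation gives dC/dt > 0 only when N > 0.744/0.00263 = 283.
Without the predator, N → K = 957. Since 957 > 283, the predator can invade and persist.

Threshold N = 283; K > 283, so yes, the predator persists.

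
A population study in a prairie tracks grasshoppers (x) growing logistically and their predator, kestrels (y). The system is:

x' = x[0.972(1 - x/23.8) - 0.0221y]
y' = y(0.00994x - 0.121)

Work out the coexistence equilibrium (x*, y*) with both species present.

From dy/dt = 0 with y > 0: 0.00994x* = 0.121, so x* = 12.2.
Substitute into dx/dt = 0: 0.972(1 - 12.2/23.8) = 0.0221y*.
The bracket is 0.489, giving y* = 0.475/0.0221 = 21.5.

x* ≈ 12.2, y* ≈ 21.5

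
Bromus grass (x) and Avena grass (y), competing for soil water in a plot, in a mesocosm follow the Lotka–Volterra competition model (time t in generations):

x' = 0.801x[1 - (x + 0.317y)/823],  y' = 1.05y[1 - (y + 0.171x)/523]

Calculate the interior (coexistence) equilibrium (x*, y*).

Setting both brackets to zero gives the nullclines x + 0.317y = 823 and 0.171x + y = 523.
Substituting y = 523 - 0.171x into the first: x(1 - 0.317·0.171) = 823 - 0.317·523.
So x* = 657/0.946 = 695, and then y* = 523 - 0.171·695 = 404.

x* ≈ 695, y* ≈ 404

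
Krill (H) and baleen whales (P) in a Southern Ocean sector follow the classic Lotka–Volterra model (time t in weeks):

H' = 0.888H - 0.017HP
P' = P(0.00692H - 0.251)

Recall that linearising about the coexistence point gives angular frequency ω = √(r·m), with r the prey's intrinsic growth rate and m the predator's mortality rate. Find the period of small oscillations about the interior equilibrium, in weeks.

T ≈ 13.3 weeks

Here r = 0.888 and m = 0.251, so r·m = 0.223.
ω = √0.223 = 0.472 per week, hence T = 2π/ω ≈ 13.3 weeks.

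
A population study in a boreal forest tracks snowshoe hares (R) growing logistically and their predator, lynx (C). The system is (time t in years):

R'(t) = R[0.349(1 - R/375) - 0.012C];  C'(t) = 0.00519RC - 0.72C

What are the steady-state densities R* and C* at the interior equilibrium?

From dC/dt = 0 with C > 0: 0.00519R* = 0.72, so R* = 139.
Substitute into dR/dt = 0: 0.349(1 - 139/375) = 0.012C*.
The bracket is 0.63, giving C* = 0.22/0.012 = 18.3.

R* ≈ 139, C* ≈ 18.3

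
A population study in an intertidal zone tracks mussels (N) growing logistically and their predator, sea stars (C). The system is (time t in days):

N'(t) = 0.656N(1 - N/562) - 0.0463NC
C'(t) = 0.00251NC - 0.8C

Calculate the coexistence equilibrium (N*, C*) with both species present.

N* ≈ 319, C* ≈ 6.13

From dC/dt = 0 with C > 0: 0.00251N* = 0.8, so N* = 319.
Substitute into dN/dt = 0: 0.656(1 - 319/562) = 0.0463C*.
The bracket is 0.433, giving C* = 0.284/0.0463 = 6.13.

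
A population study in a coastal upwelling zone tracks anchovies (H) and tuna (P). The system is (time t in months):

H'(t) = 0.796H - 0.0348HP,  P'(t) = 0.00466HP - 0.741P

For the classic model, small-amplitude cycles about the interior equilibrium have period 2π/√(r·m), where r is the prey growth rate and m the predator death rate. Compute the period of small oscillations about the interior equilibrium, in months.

T ≈ 8.18 months

Here r = 0.796 and m = 0.741, so r·m = 0.59.
ω = √0.59 = 0.768 per month, hence T = 2π/ω ≈ 8.18 months.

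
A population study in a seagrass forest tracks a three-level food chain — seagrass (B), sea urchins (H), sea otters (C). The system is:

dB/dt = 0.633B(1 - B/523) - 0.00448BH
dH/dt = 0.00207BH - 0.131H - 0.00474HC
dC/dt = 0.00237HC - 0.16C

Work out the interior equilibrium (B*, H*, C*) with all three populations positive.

From dC/dt = 0: 0.00237H* = 0.16, so H* = 67.5.
From dB/dt = 0: 0.633(1 - B*/523) = 0.00448·67.5, giving B* = 523·(1 - 0.478) = 273.
From dH/dt = 0: 0.00207·273 - 0.131 = 0.00474C*, so C* = 0.434/0.00474 = 91.6.

B* ≈ 273, H* ≈ 67.5, C* ≈ 91.6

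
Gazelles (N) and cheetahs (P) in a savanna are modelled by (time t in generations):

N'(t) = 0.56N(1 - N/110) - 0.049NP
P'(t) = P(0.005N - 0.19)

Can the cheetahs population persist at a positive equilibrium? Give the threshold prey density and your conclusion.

The predator equation gives dP/dt > 0 only when N > 0.19/0.005 = 38.
Without the predator, N → K = 110. Since 110 > 38, the predator can invade and persist.

Threshold N = 38; K > 38, so yes, the predator persists.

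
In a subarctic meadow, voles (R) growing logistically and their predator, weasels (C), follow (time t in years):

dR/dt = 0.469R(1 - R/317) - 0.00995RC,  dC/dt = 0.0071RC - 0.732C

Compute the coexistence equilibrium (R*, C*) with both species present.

R* ≈ 103, C* ≈ 31.8

From dC/dt = 0 with C > 0: 0.0071R* = 0.732, so R* = 103.
Substitute into dR/dt = 0: 0.469(1 - 103/317) = 0.00995C*.
The bracket is 0.675, giving C* = 0.316/0.00995 = 31.8.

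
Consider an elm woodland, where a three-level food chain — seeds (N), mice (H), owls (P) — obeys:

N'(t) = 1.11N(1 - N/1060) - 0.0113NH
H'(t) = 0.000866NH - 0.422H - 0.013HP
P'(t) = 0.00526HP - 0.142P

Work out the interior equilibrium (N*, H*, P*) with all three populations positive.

N* ≈ 769, H* ≈ 27, P* ≈ 18.7

From dP/dt = 0: 0.00526H* = 0.142, so H* = 27.
From dN/dt = 0: 1.11(1 - N*/1060) = 0.0113·27, giving N* = 1060·(1 - 0.275) = 769.
From dH/dt = 0: 0.000866·769 - 0.422 = 0.013P*, so P* = 0.244/0.013 = 18.7.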